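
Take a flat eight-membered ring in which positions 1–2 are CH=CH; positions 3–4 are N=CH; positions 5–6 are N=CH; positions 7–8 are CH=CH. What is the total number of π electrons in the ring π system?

8

Every ring atom contributes a p orbital perpendicular to the ring (each doubly-bonded ring atom is sp² with one p-orbital electron; each sp² =N– keeps its lone pair in-plane and puts one electron into the π system), so the π system is cyclic and fully conjugated.
Tallying contributions gives 4 × 2 = 8 from the 4 double-bond units.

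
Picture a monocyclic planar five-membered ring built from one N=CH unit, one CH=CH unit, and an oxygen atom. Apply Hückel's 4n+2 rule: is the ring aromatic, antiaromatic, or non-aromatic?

Every ring atom contributes a p orbital perpendicular to the ring (each doubly-bonded ring atom is sp² with one p-orbital electron; each =N– nitrogen is pyridine-type (lone pair in the sp² plane, one electron in the p orbital); the oxygen donates one lone pair from its p orbital), so the π system is cyclic and fully conjugated.
π-electron count: 2 × 2 = 4 from the double-bond units + 2 from the O atom = 6.
With 6 π electrons (n = 1), the Hückel 4n+2 condition holds.

Aromatic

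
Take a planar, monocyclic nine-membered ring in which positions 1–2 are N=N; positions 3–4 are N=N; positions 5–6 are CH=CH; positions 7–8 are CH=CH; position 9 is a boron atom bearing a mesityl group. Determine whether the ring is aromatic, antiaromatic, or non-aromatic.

Check conjugation: every atom in a ring double bond is sp² and brings one electron to the p orbital; the doubly-bonded nitrogens are pyridine-type — their lone pairs lie in the ring plane, leaving one electron in the p orbital; the boron has an empty p orbital — every position has a p orbital, so the cyclic π system is continuous.
π-electron count: 4 × 2 = 8 from the double-bond units + 0 from the B(mesityl) atom = 8.
8 = 4(2); a planar, fully conjugated 4n system is antiaromatic.

Antiaromatic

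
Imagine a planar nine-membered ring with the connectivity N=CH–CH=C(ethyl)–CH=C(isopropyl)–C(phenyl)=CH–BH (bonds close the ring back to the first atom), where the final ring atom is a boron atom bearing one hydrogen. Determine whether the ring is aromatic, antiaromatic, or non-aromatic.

The p orbitals form a continuous loop: the double-bond atoms are sp², each contributing one p electron; each sp² =N– keeps its lone pair in-plane and puts one electron into the π system; the boron has an empty p orbital. The ring is fully conjugated.
Adding the contributions, 4 × 2 = 8 from the double-bond units + 0 from the BH atom = 8.
8 is a 4n count (n = 2), so the planar conjugated ring is antiaromatic.

Antiaromatic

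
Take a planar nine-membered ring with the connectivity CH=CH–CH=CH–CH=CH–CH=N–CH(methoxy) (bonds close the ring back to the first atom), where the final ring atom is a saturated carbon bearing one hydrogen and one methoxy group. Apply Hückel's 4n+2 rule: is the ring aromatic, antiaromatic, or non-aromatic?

At the CH(methoxy) position, that saturated carbon is sp³ and has no p orbital in the ring π system; the ring's p-orbital overlap is broken there.
Hückel's rule only applies to fully conjugated rings, so this one is simply non-aromatic.

Non-aromatic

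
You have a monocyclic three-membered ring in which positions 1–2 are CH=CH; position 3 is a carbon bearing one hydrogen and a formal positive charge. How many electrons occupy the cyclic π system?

2

All ring atoms are sp² and supply a p orbital to the ring (the double-bond atoms are sp², each contributing one p electron; the carbocation has an empty p orbital); the conjugation is uninterrupted.
Counting π electrons: 1 × 2 = 2 from the double-bond unit + 0 from the CH(+) atom = 2.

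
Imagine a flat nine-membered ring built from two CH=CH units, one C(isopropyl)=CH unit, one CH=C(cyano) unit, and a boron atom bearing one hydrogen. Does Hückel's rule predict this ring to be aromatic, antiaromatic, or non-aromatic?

The p orbitals form a continuous loop: every atom in a ring double bond is sp² and brings one electron to the p orbital; the boron has an empty p orbital. The ring is fully conjugated.
Tallying contributions gives 4 × 2 = 8 from the double-bond units + 0 from the BH atom = 8.
8 is a 4n count (n = 2), so the planar conjugated ring is antiaromatic.

Antiaromatic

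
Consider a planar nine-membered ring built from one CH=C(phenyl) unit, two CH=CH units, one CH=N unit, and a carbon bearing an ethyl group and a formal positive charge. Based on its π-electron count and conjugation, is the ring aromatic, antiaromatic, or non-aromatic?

Every ring atom contributes a p orbital perpendicular to the ring (each doubly-bonded ring atom is sp² with one p-orbital electron; each =N– nitrogen is pyridine-type (lone pair in the sp² plane, one electron in the p orbital); the carbocation has an empty p orbital), so the π system is cyclic and fully conjugated.
π-electron count: 4 × 2 = 8 from the double-bond units + 0 from the C(ethyl)(+) atom = 8.
With 8 = 4·2 π electrons, Hückel's rule classifies the planar ring as antiaromatic.

Antiaromatic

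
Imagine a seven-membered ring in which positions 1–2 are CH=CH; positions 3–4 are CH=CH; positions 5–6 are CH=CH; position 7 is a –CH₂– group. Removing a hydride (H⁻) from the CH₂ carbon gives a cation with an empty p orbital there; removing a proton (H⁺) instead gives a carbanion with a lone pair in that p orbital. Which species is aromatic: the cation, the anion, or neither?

The cation

Once that carbon is sp², every ring atom has a p orbital and both ions are fully conjugated.
Cation: 3 × 2 + 0 = 6 π electrons → 4(1)+2, aromatic.
Anion: 3 × 2 + 2 = 8 π electrons → 4(2), antiaromatic.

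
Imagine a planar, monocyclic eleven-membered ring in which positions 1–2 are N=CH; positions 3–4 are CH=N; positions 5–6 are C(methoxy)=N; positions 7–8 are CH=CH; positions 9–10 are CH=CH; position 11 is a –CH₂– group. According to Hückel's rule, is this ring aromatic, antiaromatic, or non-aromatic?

Non-aromatic

The CH2 carbon is saturated: the tetrahedral CH₂ carbon is sp³ and has no p orbital in the ring π system. Conjugation is not continuous around the ring.
Broken conjugation rules out both aromaticity and antiaromaticity.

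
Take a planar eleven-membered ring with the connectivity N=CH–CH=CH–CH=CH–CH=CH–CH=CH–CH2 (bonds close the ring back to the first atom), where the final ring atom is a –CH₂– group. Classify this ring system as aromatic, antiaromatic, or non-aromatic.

At the CH2 position, the tetrahedral CH₂ carbon is sp³ and has no p orbital in the ring π system; the ring's p-orbital overlap is broken there.
Without a continuous loop of overlapping p orbitals the Hückel electron count never comes into play.

Non-aromatic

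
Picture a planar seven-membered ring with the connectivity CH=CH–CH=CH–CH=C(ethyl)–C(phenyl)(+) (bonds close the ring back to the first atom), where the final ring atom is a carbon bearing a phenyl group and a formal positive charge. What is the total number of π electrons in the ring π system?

All ring atoms are sp² and supply a p orbital to the ring (every atom in a ring double bond is sp² and brings one electron to the p orbital; the carbocation has an empty p orbital); the conjugation is uninterrupted.
π-electron count: 3 × 2 = 6 from the double-bond units + 0 from the C(phenyl)(+) atom = 6.

6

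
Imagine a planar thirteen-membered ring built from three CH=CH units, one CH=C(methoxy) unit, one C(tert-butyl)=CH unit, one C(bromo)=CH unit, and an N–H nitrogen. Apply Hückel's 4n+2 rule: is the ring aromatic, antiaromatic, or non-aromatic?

Aromatic

Check conjugation: the double-bond atoms are sp², each contributing one p electron; the pyrrole-type nitrogen donates its lone pair from the p orbital — every position has a p orbital, so the cyclic π system is continuous.
Adding the contributions, 6 × 2 = 12 from the double-bond units + 2 from the NH atom = 14.
14 = 4(3) + 2, which satisfies Hückel's 4n+2 rule.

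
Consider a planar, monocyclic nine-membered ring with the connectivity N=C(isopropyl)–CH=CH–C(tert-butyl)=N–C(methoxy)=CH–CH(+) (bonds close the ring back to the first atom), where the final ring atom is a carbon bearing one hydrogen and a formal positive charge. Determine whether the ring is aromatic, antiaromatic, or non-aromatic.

Antiaromatic

Every ring atom contributes a p orbital perpendicular to the ring (the double-bond atoms are sp², each contributing one p electron; each sp² =N– keeps its lone pair in-plane and puts one electron into the π system; the carbocation has an empty p orbital), so the π system is cyclic and fully conjugated.
Adding the contributions, 4 × 2 = 8 from the double-bond units + 0 from the CH(+) atom = 8.
With 8 = 4·2 π electrons, Hückel's rule classifies the planar ring as antiaromatic.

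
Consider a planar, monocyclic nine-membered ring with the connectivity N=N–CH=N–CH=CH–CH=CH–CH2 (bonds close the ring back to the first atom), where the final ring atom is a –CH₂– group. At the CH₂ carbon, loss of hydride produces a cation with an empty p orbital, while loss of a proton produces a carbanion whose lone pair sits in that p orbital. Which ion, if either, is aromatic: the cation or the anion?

In either ion the ring is fully conjugated: every atom, including the new sp² carbon, supplies a p orbital.
Cation: 4 × 2 + 0 = 8 π electrons → 4(2), antiaromatic.
Anion: 4 × 2 + 2 = 10 π electrons → 4(2)+2, aromatic.

The anion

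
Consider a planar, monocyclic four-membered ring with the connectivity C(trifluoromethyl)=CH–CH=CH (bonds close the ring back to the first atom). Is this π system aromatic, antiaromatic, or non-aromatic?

Check conjugation: every atom in a ring double bond is sp² and brings one electron to the p orbital — every position has a p orbital, so the cyclic π system is continuous.
π-electron count: 2 × 2 = 4 from the 2 double-bond units.
4 is a 4n count (n = 1), so the planar conjugated ring is antiaromatic.

Antiaromatic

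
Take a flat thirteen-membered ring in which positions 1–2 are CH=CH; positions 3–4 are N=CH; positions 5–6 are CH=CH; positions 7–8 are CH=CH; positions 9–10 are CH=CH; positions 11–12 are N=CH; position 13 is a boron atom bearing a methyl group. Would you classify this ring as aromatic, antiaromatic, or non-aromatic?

Antiaromatic

All ring atoms are sp² and supply a p orbital to the ring (every atom in a ring double bond is sp² and brings one electron to the p orbital; each =N– nitrogen is pyridine-type (lone pair in the sp² plane, one electron in the p orbital); the boron has an empty p orbital); the conjugation is uninterrupted.
Adding the contributions, 6 × 2 = 12 from the double-bond units + 0 from the B(methyl) atom = 12.
With 12 = 4·3 π electrons, Hückel's rule classifies the planar ring as antiaromatic.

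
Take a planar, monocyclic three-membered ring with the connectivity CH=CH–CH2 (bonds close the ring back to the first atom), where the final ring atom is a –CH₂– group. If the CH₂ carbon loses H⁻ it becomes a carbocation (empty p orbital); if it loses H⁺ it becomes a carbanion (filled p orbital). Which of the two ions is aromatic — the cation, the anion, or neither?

The cation

Once that carbon is sp², every ring atom has a p orbital and both ions are fully conjugated.
Cation: 1 × 2 + 0 = 2 π electrons → 4(0)+2, aromatic.
Anion: 1 × 2 + 2 = 4 π electrons → 4(1), antiaromatic.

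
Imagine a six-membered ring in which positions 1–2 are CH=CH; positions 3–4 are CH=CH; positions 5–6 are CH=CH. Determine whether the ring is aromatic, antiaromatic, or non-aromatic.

Aromatic

Check conjugation: each doubly-bonded ring atom is sp² with one p-orbital electron — every position has a p orbital, so the cyclic π system is continuous.
Counting π electrons: 3 × 2 = 6 from the 3 double-bond units.
That gives a 4n+2 count (6, n = 1).
This is benzene.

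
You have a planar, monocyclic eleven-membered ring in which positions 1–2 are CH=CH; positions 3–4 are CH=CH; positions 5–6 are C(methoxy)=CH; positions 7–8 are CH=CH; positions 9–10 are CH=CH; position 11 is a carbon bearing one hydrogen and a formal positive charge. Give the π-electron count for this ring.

10

Every ring atom contributes a p orbital perpendicular to the ring (each doubly-bonded ring atom is sp² with one p-orbital electron; the carbocation has an empty p orbital), so the π system is cyclic and fully conjugated.
Adding the contributions, 5 × 2 = 10 from the double-bond units + 0 from the CH(+) atom = 10.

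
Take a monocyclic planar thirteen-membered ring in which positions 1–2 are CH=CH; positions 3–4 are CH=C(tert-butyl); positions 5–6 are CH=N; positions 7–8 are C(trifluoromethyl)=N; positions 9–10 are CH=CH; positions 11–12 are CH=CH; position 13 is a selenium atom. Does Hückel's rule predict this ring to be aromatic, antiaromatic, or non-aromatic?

All ring atoms are sp² and supply a p orbital to the ring (the double-bond atoms are sp², each contributing one p electron; each sp² =N– keeps its lone pair in-plane and puts one electron into the π system; the selenium donates one lone pair from its p orbital); the conjugation is uninterrupted.
π-electron count: 6 × 2 = 12 from the double-bond units + 2 from the Se atom = 14.
Since 14 = 4·3 + 2, the ring meets the 4n+2 criterion.

Aromatic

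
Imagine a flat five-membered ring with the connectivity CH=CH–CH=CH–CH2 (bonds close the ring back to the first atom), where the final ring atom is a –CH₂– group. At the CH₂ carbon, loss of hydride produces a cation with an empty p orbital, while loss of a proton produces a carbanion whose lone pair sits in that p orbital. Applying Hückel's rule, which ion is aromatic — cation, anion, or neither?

Both ions have a continuous loop of p orbitals — each ring atom is sp².
Cation: 2 × 2 + 0 = 4 π electrons → 4(1), antiaromatic.
Anion: 2 × 2 + 2 = 6 π electrons → 4(1)+2, aromatic.

The anion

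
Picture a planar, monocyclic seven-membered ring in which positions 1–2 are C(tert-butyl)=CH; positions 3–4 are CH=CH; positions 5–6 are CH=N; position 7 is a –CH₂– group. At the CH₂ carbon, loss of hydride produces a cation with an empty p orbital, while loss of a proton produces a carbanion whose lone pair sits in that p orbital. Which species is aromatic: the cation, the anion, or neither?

The cation

In both ions every ring atom is sp² and contributes a p orbital, so both rings are fully conjugated.
Cation: 3 × 2 + 0 = 6 π electrons → 4(1)+2, aromatic.
Anion: 3 × 2 + 2 = 8 π electrons → 4(2), antiaromatic.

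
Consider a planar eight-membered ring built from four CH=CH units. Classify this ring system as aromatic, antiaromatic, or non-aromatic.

Antiaromatic

The p orbitals form a continuous loop: every atom in a ring double bond is sp² and brings one electron to the p orbital. The ring is fully conjugated.
π-electron count: 4 × 2 = 8 from the 4 double-bond units.
8 is a 4n count (n = 2), so the planar conjugated ring is antiaromatic.
(The species described is cyclooctatetraene.)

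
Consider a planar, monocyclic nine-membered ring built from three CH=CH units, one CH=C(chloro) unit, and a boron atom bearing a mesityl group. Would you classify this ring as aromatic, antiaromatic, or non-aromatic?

Antiaromatic

Check conjugation: every atom in a ring double bond is sp² and brings one electron to the p orbital; the boron has an empty p orbital — every position has a p orbital, so the cyclic π system is continuous.
π-electron count: 4 × 2 = 8 from the double-bond units + 0 from the B(mesityl) atom = 8.
8 is a 4n count (n = 2), so the planar conjugated ring is antiaromatic.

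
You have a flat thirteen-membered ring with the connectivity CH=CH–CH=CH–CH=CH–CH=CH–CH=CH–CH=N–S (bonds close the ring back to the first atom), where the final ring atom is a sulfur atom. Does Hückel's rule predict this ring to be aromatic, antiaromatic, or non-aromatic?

The p orbitals form a continuous loop: the double-bond atoms are sp², each contributing one p electron; the doubly-bonded nitrogens are pyridine-type — their lone pairs lie in the ring plane, leaving one electron in the p orbital; the sulfur donates one lone pair from its p orbital. The ring is fully conjugated.
Counting π electrons: 6 × 2 = 12 from the double-bond units + 2 from the S atom = 14.
With 14 π electrons (n = 3), the Hückel 4n+2 condition holds.

Aromatic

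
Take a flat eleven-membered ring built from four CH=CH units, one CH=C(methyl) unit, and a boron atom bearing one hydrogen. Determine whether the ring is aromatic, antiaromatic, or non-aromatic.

Aromatic

All ring atoms are sp² and supply a p orbital to the ring (each doubly-bonded ring atom is sp² with one p-orbital electron; the boron has an empty p orbital); the conjugation is uninterrupted.
π-electron count: 5 × 2 = 10 from the double-bond units + 0 from the BH atom = 10.
Since 10 = 4·2 + 2, the ring meets the 4n+2 criterion.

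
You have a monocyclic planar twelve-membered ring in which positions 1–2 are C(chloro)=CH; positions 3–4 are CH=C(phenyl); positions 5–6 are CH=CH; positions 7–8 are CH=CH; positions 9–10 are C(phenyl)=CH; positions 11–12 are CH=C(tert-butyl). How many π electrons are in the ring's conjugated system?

All ring atoms are sp² and supply a p orbital to the ring (every atom in a ring double bond is sp² and brings one electron to the p orbital); the conjugation is uninterrupted.
Counting π electrons: 6 × 2 = 12 from the 6 double-bond units.

12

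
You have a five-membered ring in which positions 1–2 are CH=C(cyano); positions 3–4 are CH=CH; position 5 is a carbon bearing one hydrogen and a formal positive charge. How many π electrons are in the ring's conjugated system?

Check conjugation: each doubly-bonded ring atom is sp² with one p-orbital electron; the carbocation has an empty p orbital — every position has a p orbital, so the cyclic π system is continuous.
Counting π electrons: 2 × 2 = 4 from the double-bond units + 0 from the CH(+) atom = 4.

4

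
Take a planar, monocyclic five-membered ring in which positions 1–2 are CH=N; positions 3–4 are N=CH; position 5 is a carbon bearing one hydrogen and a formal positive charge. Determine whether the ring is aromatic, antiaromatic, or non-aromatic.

Antiaromatic

Every ring atom contributes a p orbital perpendicular to the ring (each doubly-bonded ring atom is sp² with one p-orbital electron; the doubly-bonded nitrogens are pyridine-type — their lone pairs lie in the ring plane, leaving one electron in the p orbital; the carbocation has an empty p orbital), so the π system is cyclic and fully conjugated.
Adding the contributions, 2 × 2 = 4 from the double-bond units + 0 from the CH(+) atom = 4.
4 = 4(1); a planar, fully conjugated 4n system is antiaromatic.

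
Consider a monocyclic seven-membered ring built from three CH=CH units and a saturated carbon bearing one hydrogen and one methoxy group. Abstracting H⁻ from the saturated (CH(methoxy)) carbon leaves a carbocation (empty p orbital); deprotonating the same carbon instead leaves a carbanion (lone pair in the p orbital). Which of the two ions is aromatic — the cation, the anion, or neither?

The cation

Both ions have a continuous loop of p orbitals — each ring atom is sp².
Cation: 3 × 2 + 0 = 6 π electrons → 4(1)+2, aromatic.
Anion: 3 × 2 + 2 = 8 π electrons → 4(2), antiaromatic.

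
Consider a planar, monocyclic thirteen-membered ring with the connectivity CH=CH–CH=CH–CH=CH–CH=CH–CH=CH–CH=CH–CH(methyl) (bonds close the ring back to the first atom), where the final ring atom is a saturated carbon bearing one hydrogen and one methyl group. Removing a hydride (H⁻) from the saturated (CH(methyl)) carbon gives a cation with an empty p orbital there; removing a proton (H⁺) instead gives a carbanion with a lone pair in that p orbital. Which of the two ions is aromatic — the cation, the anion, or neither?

Both ions have a continuous loop of p orbitals — each ring atom is sp².
Cation: 6 × 2 + 0 = 12 π electrons → 4(3), antiaromatic.
Anion: 6 × 2 + 2 = 14 π electrons → 4(3)+2, aromatic.

The anion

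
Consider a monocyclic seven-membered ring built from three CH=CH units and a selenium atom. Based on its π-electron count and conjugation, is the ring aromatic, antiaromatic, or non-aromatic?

Check conjugation: the double-bond atoms are sp², each contributing one p electron; the selenium donates one lone pair from its p orbital — every position has a p orbital, so the cyclic π system is continuous.
π-electron count: 3 × 2 = 6 from the double-bond units + 2 from the Se atom = 8.
8 is a 4n count (n = 2), so the planar conjugated ring is antiaromatic.

Antiaromatic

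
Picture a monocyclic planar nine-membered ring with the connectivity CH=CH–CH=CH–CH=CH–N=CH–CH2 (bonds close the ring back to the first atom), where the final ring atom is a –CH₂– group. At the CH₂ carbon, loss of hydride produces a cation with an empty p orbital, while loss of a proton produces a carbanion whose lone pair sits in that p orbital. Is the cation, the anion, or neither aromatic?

The anion

Once that carbon is sp², every ring atom has a p orbital and both ions are fully conjugated.
Cation: 4 × 2 + 0 = 8 π electrons → 4(2), antiaromatic.
Anion: 4 × 2 + 2 = 10 π electrons → 4(2)+2, aromatic.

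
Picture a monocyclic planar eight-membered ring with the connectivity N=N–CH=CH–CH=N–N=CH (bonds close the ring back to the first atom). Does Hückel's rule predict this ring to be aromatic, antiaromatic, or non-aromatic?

Antiaromatic

Every ring atom contributes a p orbital perpendicular to the ring (the double-bond atoms are sp², each contributing one p electron; each sp² =N– keeps its lone pair in-plane and puts one electron into the π system), so the π system is cyclic and fully conjugated.
Adding the contributions, 4 × 2 = 8 from the 4 double-bond units.
8 is a 4n count (n = 2), so the planar conjugated ring is antiaromatic.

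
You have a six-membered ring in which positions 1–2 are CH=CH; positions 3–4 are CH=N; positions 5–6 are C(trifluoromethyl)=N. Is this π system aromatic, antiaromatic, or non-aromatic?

All ring atoms are sp² and supply a p orbital to the ring (each doubly-bonded ring atom is sp² with one p-orbital electron; the doubly-bonded nitrogens are pyridine-type — their lone pairs lie in the ring plane, leaving one electron in the p orbital); the conjugation is uninterrupted.
Tallying contributions gives 3 × 2 = 6 from the 3 double-bond units.
Since 6 = 4·1 + 2, the ring meets the 4n+2 criterion.

Aromatic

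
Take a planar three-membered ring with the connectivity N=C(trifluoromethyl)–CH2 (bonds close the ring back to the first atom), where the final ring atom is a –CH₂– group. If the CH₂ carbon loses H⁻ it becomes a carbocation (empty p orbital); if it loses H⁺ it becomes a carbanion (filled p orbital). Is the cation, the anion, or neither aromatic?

The cation

In both ions every ring atom is sp² and contributes a p orbital, so both rings are fully conjugated.
Cation: 1 × 2 + 0 = 2 π electrons → 4(0)+2, aromatic.
Anion: 1 × 2 + 2 = 4 π electrons → 4(1), antiaromatic.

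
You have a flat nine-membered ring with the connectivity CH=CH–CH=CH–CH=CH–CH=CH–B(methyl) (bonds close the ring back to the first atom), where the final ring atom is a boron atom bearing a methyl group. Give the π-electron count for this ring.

All ring atoms are sp² and supply a p orbital to the ring (the double-bond atoms are sp², each contributing one p electron; the boron has an empty p orbital); the conjugation is uninterrupted.
Counting π electrons: 4 × 2 = 8 from the double-bond units + 0 from the B(methyl) atom = 8.

8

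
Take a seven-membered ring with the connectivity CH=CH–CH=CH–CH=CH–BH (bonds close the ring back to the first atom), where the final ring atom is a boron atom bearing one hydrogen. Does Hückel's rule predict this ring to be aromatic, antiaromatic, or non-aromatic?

Aromatic

Check conjugation: the double-bond atoms are sp², each contributing one p electron; the boron has an empty p orbital — every position has a p orbital, so the cyclic π system is continuous.
π-electron count: 3 × 2 = 6 from the double-bond units + 0 from the BH atom = 6.
Since 6 = 4·1 + 2, the ring meets the 4n+2 criterion.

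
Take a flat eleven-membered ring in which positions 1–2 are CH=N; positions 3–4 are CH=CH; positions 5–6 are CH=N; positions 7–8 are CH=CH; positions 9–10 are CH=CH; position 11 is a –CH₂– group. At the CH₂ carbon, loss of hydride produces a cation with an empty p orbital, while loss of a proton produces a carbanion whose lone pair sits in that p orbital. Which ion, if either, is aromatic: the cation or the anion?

The cation

Once that carbon is sp², every ring atom has a p orbital and both ions are fully conjugated.
Cation: 5 × 2 + 0 = 10 π electrons → 4(2)+2, aromatic.
Anion: 5 × 2 + 2 = 12 π electrons → 4(3), antiaromatic.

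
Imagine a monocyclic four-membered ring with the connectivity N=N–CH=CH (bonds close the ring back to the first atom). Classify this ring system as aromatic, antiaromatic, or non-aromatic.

All ring atoms are sp² and supply a p orbital to the ring (every atom in a ring double bond is sp² and brings one electron to the p orbital; the doubly-bonded nitrogens are pyridine-type — their lone pairs lie in the ring plane, leaving one electron in the p orbital); the conjugation is uninterrupted.
Tallying contributions gives 2 × 2 = 4 from the 2 double-bond units.
4 = 4(1); a planar, fully conjugated 4n system is antiaromatic.

Antiaromatic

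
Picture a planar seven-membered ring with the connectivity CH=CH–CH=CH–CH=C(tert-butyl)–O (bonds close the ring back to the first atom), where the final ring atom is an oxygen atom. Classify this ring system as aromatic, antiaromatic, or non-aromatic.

Antiaromatic

Check conjugation: every atom in a ring double bond is sp² and brings one electron to the p orbital; the oxygen donates one lone pair from its p orbital — every position has a p orbital, so the cyclic π system is continuous.
π-electron count: 3 × 2 = 6 from the double-bond units + 2 from the O atom = 8.
A 4n π count (8, n = 2) in a planar conjugated ring means antiaromatic.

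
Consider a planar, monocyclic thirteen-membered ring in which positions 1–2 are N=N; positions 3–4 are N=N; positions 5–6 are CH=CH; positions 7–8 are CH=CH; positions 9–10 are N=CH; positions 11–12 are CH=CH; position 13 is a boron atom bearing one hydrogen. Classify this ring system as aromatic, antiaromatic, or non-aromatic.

Antiaromatic

All ring atoms are sp² and supply a p orbital to the ring (each doubly-bonded ring atom is sp² with one p-orbital electron; the doubly-bonded nitrogens are pyridine-type — their lone pairs lie in the ring plane, leaving one electron in the p orbital; the boron has an empty p orbital); the conjugation is uninterrupted.
Counting π electrons: 6 × 2 = 12 from the double-bond units + 0 from the BH atom = 12.
With 12 = 4·3 π electrons, Hückel's rule classifies the planar ring as antiaromatic.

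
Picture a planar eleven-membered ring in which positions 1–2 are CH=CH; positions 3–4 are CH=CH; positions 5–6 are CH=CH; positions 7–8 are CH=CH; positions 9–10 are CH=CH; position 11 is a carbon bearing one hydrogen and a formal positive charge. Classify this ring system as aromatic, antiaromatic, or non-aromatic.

Every ring atom contributes a p orbital perpendicular to the ring (the double-bond atoms are sp², each contributing one p electron; the carbocation has an empty p orbital), so the π system is cyclic and fully conjugated.
π-electron count: 5 × 2 = 10 from the double-bond units + 0 from the CH(+) atom = 10.
That gives a 4n+2 count (10, n = 2).

Aromatic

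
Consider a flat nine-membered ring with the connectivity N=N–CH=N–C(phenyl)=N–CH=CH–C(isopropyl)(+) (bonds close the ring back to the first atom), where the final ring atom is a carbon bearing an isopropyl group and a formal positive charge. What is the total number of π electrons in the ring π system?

8

The p orbitals form a continuous loop: every atom in a ring double bond is sp² and brings one electron to the p orbital; each sp² =N– keeps its lone pair in-plane and puts one electron into the π system; the carbocation has an empty p orbital. The ring is fully conjugated.
Tallying contributions gives 4 × 2 = 8 from the double-bond units + 0 from the C(isopropyl)(+) atom = 8.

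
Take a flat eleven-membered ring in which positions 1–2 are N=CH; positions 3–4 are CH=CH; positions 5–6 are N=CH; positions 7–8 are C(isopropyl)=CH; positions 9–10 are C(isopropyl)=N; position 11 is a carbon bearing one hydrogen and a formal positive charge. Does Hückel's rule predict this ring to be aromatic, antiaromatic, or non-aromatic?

All ring atoms are sp² and supply a p orbital to the ring (every atom in a ring double bond is sp² and brings one electron to the p orbital; each =N– nitrogen is pyridine-type (lone pair in the sp² plane, one electron in the p orbital); the carbocation has an empty p orbital); the conjugation is uninterrupted.
π-electron count: 5 × 2 = 10 from the double-bond units + 0 from the CH(+) atom = 10.
With 10 π electrons (n = 2), the Hückel 4n+2 condition holds.

Aromatic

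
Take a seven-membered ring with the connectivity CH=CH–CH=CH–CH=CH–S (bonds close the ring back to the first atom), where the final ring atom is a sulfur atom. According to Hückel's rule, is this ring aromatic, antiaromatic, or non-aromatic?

Every ring atom contributes a p orbital perpendicular to the ring (each doubly-bonded ring atom is sp² with one p-orbital electron; the sulfur donates one lone pair from its p orbital), so the π system is cyclic and fully conjugated.
Counting π electrons: 3 × 2 = 6 from the double-bond units + 2 from the S atom = 8.
A 4n π count (8, n = 2) in a planar conjugated ring means antiaromatic.

Antiaromatic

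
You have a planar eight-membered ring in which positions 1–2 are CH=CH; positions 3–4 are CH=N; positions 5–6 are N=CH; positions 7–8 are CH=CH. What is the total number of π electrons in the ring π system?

Every ring atom contributes a p orbital perpendicular to the ring (every atom in a ring double bond is sp² and brings one electron to the p orbital; each =N– nitrogen is pyridine-type (lone pair in the sp² plane, one electron in the p orbital)), so the π system is cyclic and fully conjugated.
Adding the contributions, 4 × 2 = 8 from the 4 double-bond units.

8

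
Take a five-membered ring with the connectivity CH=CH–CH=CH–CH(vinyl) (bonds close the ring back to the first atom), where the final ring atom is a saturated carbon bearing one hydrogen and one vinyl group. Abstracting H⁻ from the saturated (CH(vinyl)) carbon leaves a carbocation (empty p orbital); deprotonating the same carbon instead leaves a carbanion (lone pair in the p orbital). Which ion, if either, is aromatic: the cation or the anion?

In both ions every ring atom is sp² and contributes a p orbital, so both rings are fully conjugated.
Cation: 2 × 2 + 0 = 4 π electrons → 4(1), antiaromatic.
Anion: 2 × 2 + 2 = 6 π electrons → 4(1)+2, aromatic.

The anion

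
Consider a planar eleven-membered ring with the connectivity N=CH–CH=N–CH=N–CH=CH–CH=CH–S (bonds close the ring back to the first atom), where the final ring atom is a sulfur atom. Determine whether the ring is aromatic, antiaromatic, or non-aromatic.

All ring atoms are sp² and supply a p orbital to the ring (the double-bond atoms are sp², each contributing one p electron; the doubly-bonded nitrogens are pyridine-type — their lone pairs lie in the ring plane, leaving one electron in the p orbital; the sulfur donates one lone pair from its p orbital); the conjugation is uninterrupted.
Counting π electrons: 5 × 2 = 10 from the double-bond units + 2 from the S atom = 12.
12 = 4(3); a planar, fully conjugated 4n system is antiaromatic.

Antiaromatic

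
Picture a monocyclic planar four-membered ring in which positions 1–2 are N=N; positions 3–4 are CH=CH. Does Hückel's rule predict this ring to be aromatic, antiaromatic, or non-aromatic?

Check conjugation: each doubly-bonded ring atom is sp² with one p-orbital electron; each sp² =N– keeps its lone pair in-plane and puts one electron into the π system — every position has a p orbital, so the cyclic π system is continuous.
Tallying contributions gives 2 × 2 = 4 from the 2 double-bond units.
A 4n π count (4, n = 1) in a planar conjugated ring means antiaromatic.

Antiaromatic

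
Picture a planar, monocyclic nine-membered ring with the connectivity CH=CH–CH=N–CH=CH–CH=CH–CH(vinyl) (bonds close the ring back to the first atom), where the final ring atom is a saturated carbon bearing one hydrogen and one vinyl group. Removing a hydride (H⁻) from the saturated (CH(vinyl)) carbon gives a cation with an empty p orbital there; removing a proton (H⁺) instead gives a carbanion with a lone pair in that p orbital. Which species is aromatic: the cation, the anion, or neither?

The anion

Both ions have a continuous loop of p orbitals — each ring atom is sp².
Cation: 4 × 2 + 0 = 8 π electrons → 4(2), antiaromatic.
Anion: 4 × 2 + 2 = 10 π electrons → 4(2)+2, aromatic.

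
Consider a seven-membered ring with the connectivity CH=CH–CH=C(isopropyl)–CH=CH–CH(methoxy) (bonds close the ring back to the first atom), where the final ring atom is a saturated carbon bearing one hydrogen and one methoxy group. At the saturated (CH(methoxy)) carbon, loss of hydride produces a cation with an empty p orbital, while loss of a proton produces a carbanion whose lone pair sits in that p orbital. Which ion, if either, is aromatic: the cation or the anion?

The cation

Both ions have a continuous loop of p orbitals — each ring atom is sp².
Cation: 3 × 2 + 0 = 6 π electrons → 4(1)+2, aromatic.
Anion: 3 × 2 + 2 = 8 π electrons → 4(2), antiaromatic.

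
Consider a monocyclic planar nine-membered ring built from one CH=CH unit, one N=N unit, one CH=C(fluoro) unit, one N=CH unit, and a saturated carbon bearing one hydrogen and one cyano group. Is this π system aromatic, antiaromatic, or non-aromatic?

Non-aromatic

Because that saturated carbon is sp³ and has no p orbital in the ring π system at the CH(cyano) position, the π system cannot extend all the way around the ring.
Without a continuous loop of overlapping p orbitals the Hückel electron count never comes into play.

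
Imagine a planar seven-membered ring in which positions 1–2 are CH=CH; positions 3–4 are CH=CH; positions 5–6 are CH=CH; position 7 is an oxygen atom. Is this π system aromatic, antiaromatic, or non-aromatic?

All ring atoms are sp² and supply a p orbital to the ring (each doubly-bonded ring atom is sp² with one p-orbital electron; the oxygen donates one lone pair from its p orbital); the conjugation is uninterrupted.
Adding the contributions, 3 × 2 = 6 from the double-bond units + 2 from the O atom = 8.
8 = 4(2); a planar, fully conjugated 4n system is antiaromatic.

Antiaromatic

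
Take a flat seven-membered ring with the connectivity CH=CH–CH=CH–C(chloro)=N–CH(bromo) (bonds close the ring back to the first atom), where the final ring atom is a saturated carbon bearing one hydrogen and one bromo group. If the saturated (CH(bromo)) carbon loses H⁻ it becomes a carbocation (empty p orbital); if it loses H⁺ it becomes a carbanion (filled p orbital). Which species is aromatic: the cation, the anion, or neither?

In both ions every ring atom is sp² and contributes a p orbital, so both rings are fully conjugated.
Cation: 3 × 2 + 0 = 6 π electrons → 4(1)+2, aromatic.
Anion: 3 × 2 + 2 = 8 π electrons → 4(2), antiaromatic.

The cation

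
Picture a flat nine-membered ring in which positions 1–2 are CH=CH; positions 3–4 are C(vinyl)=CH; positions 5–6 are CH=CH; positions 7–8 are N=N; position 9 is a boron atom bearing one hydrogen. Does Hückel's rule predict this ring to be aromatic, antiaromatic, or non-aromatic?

Antiaromatic

Every ring atom contributes a p orbital perpendicular to the ring (the double-bond atoms are sp², each contributing one p electron; the doubly-bonded nitrogens are pyridine-type — their lone pairs lie in the ring plane, leaving one electron in the p orbital; the boron has an empty p orbital), so the π system is cyclic and fully conjugated.
Counting π electrons: 4 × 2 = 8 from the double-bond units + 0 from the BH atom = 8.
8 is a 4n count (n = 2), so the planar conjugated ring is antiaromatic.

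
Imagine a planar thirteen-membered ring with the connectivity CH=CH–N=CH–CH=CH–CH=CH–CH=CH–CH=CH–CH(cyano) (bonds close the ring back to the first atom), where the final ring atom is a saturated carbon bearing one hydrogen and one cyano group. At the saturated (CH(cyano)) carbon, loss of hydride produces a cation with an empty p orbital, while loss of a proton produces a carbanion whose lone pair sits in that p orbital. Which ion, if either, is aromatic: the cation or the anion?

The anion

In either ion the ring is fully conjugated: every atom, including the new sp² carbon, supplies a p orbital.
Cation: 6 × 2 + 0 = 12 π electrons → 4(3), antiaromatic.
Anion: 6 × 2 + 2 = 14 π electrons → 4(3)+2, aromatic.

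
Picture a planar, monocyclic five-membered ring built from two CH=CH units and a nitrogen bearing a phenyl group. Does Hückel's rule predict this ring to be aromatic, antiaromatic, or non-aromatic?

Aromatic

Every ring atom contributes a p orbital perpendicular to the ring (every atom in a ring double bond is sp² and brings one electron to the p orbital; the pyrrole-type nitrogen donates its lone pair from the p orbital), so the π system is cyclic and fully conjugated.
Tallying contributions gives 2 × 2 = 4 from the double-bond units + 2 from the N(phenyl) atom = 6.
Since 6 = 4·1 + 2, the ring meets the 4n+2 criterion.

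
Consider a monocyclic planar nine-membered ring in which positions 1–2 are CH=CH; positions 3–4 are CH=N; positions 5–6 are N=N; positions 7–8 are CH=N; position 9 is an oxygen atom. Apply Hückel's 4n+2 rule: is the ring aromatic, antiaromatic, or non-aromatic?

Check conjugation: the double-bond atoms are sp², each contributing one p electron; each =N– nitrogen is pyridine-type (lone pair in the sp² plane, one electron in the p orbital); the oxygen donates one lone pair from its p orbital — every position has a p orbital, so the cyclic π system is continuous.
Adding the contributions, 4 × 2 = 8 from the double-bond units + 2 from the O atom = 10.
With 10 π electrons (n = 2), the Hückel 4n+2 condition holds.

Aromatic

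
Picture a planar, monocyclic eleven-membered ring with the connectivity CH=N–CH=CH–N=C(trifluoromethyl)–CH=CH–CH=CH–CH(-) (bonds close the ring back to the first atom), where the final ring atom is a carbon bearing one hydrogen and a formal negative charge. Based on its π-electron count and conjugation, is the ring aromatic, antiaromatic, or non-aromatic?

Antiaromatic

Check conjugation: every atom in a ring double bond is sp² and brings one electron to the p orbital; each =N– nitrogen is pyridine-type (lone pair in the sp² plane, one electron in the p orbital); the carbanion's lone pair occupies the p orbital — every position has a p orbital, so the cyclic π system is continuous.
Tallying contributions gives 5 × 2 = 10 from the double-bond units + 2 from the CH(-) atom = 12.
A 4n π count (12, n = 3) in a planar conjugated ring means antiaromatic.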